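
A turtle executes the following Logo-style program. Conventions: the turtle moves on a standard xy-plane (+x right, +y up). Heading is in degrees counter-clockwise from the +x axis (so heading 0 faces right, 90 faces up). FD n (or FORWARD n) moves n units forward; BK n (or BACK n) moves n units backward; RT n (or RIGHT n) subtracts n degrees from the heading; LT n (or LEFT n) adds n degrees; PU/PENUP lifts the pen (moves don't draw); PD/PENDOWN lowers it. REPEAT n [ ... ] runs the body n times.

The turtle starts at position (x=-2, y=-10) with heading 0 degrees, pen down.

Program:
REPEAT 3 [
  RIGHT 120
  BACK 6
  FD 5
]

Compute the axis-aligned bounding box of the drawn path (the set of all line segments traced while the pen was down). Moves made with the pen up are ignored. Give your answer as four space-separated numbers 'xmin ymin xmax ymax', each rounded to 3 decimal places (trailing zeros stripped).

Answer: -7 -14.33 1.5 -4.804

Derivation:
Executing turtle program step by step:
Start: pos=(-2,-10), heading=0, pen down
REPEAT 3 [
  -- iteration 1/3 --
  RT 120: heading 0 -> 240
  BK 6: (-2,-10) -> (1,-4.804) [heading=240, draw]
  FD 5: (1,-4.804) -> (-1.5,-9.134) [heading=240, draw]
  -- iteration 2/3 --
  RT 120: heading 240 -> 120
  BK 6: (-1.5,-9.134) -> (1.5,-14.33) [heading=120, draw]
  FD 5: (1.5,-14.33) -> (-1,-10) [heading=120, draw]
  -- iteration 3/3 --
  RT 120: heading 120 -> 0
  BK 6: (-1,-10) -> (-7,-10) [heading=0, draw]
  FD 5: (-7,-10) -> (-2,-10) [heading=0, draw]
]
Final: pos=(-2,-10), heading=0, 6 segment(s) drawn

Segment endpoints: x in {-7, -2, -1.5, -1, 1, 1.5}, y in {-14.33, -10, -10, -9.134, -4.804}
xmin=-7, ymin=-14.33, xmax=1.5, ymax=-4.804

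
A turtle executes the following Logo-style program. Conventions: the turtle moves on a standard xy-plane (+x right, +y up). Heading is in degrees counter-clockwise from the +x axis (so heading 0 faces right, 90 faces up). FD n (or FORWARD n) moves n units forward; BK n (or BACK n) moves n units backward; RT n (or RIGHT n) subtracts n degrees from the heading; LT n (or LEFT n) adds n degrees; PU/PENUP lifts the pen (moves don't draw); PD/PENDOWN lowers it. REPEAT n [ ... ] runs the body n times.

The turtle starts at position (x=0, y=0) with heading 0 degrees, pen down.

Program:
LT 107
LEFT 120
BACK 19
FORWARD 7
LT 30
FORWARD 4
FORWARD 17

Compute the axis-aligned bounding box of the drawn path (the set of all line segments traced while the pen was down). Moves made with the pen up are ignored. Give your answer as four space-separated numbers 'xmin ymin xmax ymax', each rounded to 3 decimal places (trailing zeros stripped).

Answer: 0 -11.686 12.958 13.896

Derivation:
Executing turtle program step by step:
Start: pos=(0,0), heading=0, pen down
LT 107: heading 0 -> 107
LT 120: heading 107 -> 227
BK 19: (0,0) -> (12.958,13.896) [heading=227, draw]
FD 7: (12.958,13.896) -> (8.184,8.776) [heading=227, draw]
LT 30: heading 227 -> 257
FD 4: (8.184,8.776) -> (7.284,4.879) [heading=257, draw]
FD 17: (7.284,4.879) -> (3.46,-11.686) [heading=257, draw]
Final: pos=(3.46,-11.686), heading=257, 4 segment(s) drawn

Segment endpoints: x in {0, 3.46, 7.284, 8.184, 12.958}, y in {-11.686, 0, 4.879, 8.776, 13.896}
xmin=0, ymin=-11.686, xmax=12.958, ymax=13.896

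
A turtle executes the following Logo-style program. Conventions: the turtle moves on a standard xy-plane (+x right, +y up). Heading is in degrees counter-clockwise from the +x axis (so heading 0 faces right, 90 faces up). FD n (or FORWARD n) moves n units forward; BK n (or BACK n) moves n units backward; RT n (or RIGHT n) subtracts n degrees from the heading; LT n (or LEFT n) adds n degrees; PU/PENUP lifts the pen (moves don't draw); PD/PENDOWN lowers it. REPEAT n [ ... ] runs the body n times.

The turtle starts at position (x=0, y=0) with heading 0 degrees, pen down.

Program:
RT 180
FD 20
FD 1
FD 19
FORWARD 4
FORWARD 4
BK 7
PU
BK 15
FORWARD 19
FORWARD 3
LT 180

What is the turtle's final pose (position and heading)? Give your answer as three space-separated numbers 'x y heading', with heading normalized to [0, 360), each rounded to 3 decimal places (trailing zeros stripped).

Executing turtle program step by step:
Start: pos=(0,0), heading=0, pen down
RT 180: heading 0 -> 180
FD 20: (0,0) -> (-20,0) [heading=180, draw]
FD 1: (-20,0) -> (-21,0) [heading=180, draw]
FD 19: (-21,0) -> (-40,0) [heading=180, draw]
FD 4: (-40,0) -> (-44,0) [heading=180, draw]
FD 4: (-44,0) -> (-48,0) [heading=180, draw]
BK 7: (-48,0) -> (-41,0) [heading=180, draw]
PU: pen up
BK 15: (-41,0) -> (-26,0) [heading=180, move]
FD 19: (-26,0) -> (-45,0) [heading=180, move]
FD 3: (-45,0) -> (-48,0) [heading=180, move]
LT 180: heading 180 -> 0
Final: pos=(-48,0), heading=0, 6 segment(s) drawn

Answer: -48 0 0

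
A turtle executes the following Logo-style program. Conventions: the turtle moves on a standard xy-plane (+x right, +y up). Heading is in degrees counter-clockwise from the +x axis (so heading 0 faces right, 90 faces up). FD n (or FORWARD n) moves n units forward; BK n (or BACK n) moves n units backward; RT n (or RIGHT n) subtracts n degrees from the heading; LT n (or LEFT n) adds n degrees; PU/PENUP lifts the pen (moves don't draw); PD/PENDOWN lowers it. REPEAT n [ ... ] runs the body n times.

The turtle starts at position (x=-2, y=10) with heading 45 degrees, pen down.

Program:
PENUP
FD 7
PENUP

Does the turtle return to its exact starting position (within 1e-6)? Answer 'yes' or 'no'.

Answer: no

Derivation:
Executing turtle program step by step:
Start: pos=(-2,10), heading=45, pen down
PU: pen up
FD 7: (-2,10) -> (2.95,14.95) [heading=45, move]
PU: pen up
Final: pos=(2.95,14.95), heading=45, 0 segment(s) drawn

Start position: (-2, 10)
Final position: (2.95, 14.95)
Distance = 7; >= 1e-6 -> NOT closed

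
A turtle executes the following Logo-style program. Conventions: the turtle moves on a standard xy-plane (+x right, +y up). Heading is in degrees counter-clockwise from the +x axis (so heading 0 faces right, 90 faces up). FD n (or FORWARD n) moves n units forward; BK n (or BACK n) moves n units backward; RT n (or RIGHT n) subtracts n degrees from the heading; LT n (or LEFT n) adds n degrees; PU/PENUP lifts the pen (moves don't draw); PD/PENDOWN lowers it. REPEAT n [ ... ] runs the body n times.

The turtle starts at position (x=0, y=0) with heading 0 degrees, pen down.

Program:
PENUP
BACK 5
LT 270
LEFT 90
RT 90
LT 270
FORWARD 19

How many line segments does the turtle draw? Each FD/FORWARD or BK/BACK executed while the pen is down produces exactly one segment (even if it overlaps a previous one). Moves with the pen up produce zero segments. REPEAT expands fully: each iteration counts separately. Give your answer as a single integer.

Answer: 0

Derivation:
Executing turtle program step by step:
Start: pos=(0,0), heading=0, pen down
PU: pen up
BK 5: (0,0) -> (-5,0) [heading=0, move]
LT 270: heading 0 -> 270
LT 90: heading 270 -> 0
RT 90: heading 0 -> 270
LT 270: heading 270 -> 180
FD 19: (-5,0) -> (-24,0) [heading=180, move]
Final: pos=(-24,0), heading=180, 0 segment(s) drawn
Segments drawn: 0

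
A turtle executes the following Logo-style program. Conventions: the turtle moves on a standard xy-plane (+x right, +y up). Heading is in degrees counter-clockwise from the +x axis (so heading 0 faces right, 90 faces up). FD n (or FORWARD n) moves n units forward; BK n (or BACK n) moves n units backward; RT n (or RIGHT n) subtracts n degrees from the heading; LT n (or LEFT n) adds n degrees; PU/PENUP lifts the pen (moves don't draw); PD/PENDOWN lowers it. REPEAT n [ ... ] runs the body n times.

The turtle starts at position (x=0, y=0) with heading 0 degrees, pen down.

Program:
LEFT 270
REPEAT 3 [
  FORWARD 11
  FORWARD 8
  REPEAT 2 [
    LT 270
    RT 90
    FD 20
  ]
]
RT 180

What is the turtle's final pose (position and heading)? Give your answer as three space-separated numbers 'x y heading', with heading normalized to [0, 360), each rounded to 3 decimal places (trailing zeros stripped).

Answer: 0 -57 90

Derivation:
Executing turtle program step by step:
Start: pos=(0,0), heading=0, pen down
LT 270: heading 0 -> 270
REPEAT 3 [
  -- iteration 1/3 --
  FD 11: (0,0) -> (0,-11) [heading=270, draw]
  FD 8: (0,-11) -> (0,-19) [heading=270, draw]
  REPEAT 2 [
    -- iteration 1/2 --
    LT 270: heading 270 -> 180
    RT 90: heading 180 -> 90
    FD 20: (0,-19) -> (0,1) [heading=90, draw]
    -- iteration 2/2 --
    LT 270: heading 90 -> 0
    RT 90: heading 0 -> 270
    FD 20: (0,1) -> (0,-19) [heading=270, draw]
  ]
  -- iteration 2/3 --
  FD 11: (0,-19) -> (0,-30) [heading=270, draw]
  FD 8: (0,-30) -> (0,-38) [heading=270, draw]
  REPEAT 2 [
    -- iteration 1/2 --
    LT 270: heading 270 -> 180
    RT 90: heading 180 -> 90
    FD 20: (0,-38) -> (0,-18) [heading=90, draw]
    -- iteration 2/2 --
    LT 270: heading 90 -> 0
    RT 90: heading 0 -> 270
    FD 20: (0,-18) -> (0,-38) [heading=270, draw]
  ]
  -- iteration 3/3 --
  FD 11: (0,-38) -> (0,-49) [heading=270, draw]
  FD 8: (0,-49) -> (0,-57) [heading=270, draw]
  REPEAT 2 [
    -- iteration 1/2 --
    LT 270: heading 270 -> 180
    RT 90: heading 180 -> 90
    FD 20: (0,-57) -> (0,-37) [heading=90, draw]
    -- iteration 2/2 --
    LT 270: heading 90 -> 0
    RT 90: heading 0 -> 270
    FD 20: (0,-37) -> (0,-57) [heading=270, draw]
  ]
]
RT 180: heading 270 -> 90
Final: pos=(0,-57), heading=90, 12 segment(s) drawn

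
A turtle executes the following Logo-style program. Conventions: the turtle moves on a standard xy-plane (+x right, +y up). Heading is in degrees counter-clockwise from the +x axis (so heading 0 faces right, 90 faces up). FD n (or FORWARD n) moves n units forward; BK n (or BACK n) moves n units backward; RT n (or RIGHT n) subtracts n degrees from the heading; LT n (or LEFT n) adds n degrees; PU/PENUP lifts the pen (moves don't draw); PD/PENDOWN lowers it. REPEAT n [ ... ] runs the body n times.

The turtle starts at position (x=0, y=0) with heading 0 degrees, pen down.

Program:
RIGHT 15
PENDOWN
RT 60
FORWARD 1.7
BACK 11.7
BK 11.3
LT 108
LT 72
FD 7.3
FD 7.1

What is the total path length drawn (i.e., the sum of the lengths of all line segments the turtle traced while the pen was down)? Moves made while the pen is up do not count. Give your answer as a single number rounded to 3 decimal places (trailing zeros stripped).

Executing turtle program step by step:
Start: pos=(0,0), heading=0, pen down
RT 15: heading 0 -> 345
PD: pen down
RT 60: heading 345 -> 285
FD 1.7: (0,0) -> (0.44,-1.642) [heading=285, draw]
BK 11.7: (0.44,-1.642) -> (-2.588,9.659) [heading=285, draw]
BK 11.3: (-2.588,9.659) -> (-5.513,20.574) [heading=285, draw]
LT 108: heading 285 -> 33
LT 72: heading 33 -> 105
FD 7.3: (-5.513,20.574) -> (-7.402,27.625) [heading=105, draw]
FD 7.1: (-7.402,27.625) -> (-9.24,34.484) [heading=105, draw]
Final: pos=(-9.24,34.484), heading=105, 5 segment(s) drawn

Segment lengths:
  seg 1: (0,0) -> (0.44,-1.642), length = 1.7
  seg 2: (0.44,-1.642) -> (-2.588,9.659), length = 11.7
  seg 3: (-2.588,9.659) -> (-5.513,20.574), length = 11.3
  seg 4: (-5.513,20.574) -> (-7.402,27.625), length = 7.3
  seg 5: (-7.402,27.625) -> (-9.24,34.484), length = 7.1
Total = 39.1

Answer: 39.1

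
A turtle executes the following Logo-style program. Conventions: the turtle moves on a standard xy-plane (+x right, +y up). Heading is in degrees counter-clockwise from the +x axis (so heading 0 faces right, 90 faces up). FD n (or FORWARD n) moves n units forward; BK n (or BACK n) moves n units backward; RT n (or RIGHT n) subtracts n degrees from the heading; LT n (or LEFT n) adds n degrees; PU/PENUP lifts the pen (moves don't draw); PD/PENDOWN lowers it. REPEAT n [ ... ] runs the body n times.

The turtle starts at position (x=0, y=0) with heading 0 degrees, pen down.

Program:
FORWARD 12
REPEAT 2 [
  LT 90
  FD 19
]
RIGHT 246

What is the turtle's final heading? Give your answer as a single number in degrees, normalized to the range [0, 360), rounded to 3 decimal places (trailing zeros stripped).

Answer: 294

Derivation:
Executing turtle program step by step:
Start: pos=(0,0), heading=0, pen down
FD 12: (0,0) -> (12,0) [heading=0, draw]
REPEAT 2 [
  -- iteration 1/2 --
  LT 90: heading 0 -> 90
  FD 19: (12,0) -> (12,19) [heading=90, draw]
  -- iteration 2/2 --
  LT 90: heading 90 -> 180
  FD 19: (12,19) -> (-7,19) [heading=180, draw]
]
RT 246: heading 180 -> 294
Final: pos=(-7,19), heading=294, 3 segment(s) drawn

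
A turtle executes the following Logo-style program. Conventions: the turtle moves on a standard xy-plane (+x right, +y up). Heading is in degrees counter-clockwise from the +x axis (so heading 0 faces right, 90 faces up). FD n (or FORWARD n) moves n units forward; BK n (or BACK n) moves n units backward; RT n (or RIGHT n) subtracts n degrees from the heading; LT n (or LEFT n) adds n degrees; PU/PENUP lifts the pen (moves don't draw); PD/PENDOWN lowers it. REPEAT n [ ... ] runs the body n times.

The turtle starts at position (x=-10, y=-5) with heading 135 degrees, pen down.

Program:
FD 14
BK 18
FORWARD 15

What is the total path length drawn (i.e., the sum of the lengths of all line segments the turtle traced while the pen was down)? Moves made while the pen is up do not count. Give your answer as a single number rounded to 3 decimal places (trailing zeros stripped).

Executing turtle program step by step:
Start: pos=(-10,-5), heading=135, pen down
FD 14: (-10,-5) -> (-19.899,4.899) [heading=135, draw]
BK 18: (-19.899,4.899) -> (-7.172,-7.828) [heading=135, draw]
FD 15: (-7.172,-7.828) -> (-17.778,2.778) [heading=135, draw]
Final: pos=(-17.778,2.778), heading=135, 3 segment(s) drawn

Segment lengths:
  seg 1: (-10,-5) -> (-19.899,4.899), length = 14
  seg 2: (-19.899,4.899) -> (-7.172,-7.828), length = 18
  seg 3: (-7.172,-7.828) -> (-17.778,2.778), length = 15
Total = 47

Answer: 47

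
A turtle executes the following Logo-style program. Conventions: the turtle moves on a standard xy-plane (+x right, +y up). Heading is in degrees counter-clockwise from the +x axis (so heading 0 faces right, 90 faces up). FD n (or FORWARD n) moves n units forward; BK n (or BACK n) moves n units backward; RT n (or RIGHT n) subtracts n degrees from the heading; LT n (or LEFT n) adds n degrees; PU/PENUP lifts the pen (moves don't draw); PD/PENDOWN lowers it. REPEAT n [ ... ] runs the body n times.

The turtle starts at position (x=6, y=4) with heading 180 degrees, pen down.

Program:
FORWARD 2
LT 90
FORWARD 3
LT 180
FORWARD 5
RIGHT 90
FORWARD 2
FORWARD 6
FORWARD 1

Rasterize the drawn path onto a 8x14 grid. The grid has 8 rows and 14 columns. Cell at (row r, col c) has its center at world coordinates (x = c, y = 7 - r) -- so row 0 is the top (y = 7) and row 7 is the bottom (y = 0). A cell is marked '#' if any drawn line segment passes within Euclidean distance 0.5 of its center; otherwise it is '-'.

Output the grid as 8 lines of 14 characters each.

Answer: --------------
----##########
----#---------
----###-------
----#---------
----#---------
----#---------
--------------

Derivation:
Segment 0: (6,4) -> (4,4)
Segment 1: (4,4) -> (4,1)
Segment 2: (4,1) -> (4,6)
Segment 3: (4,6) -> (6,6)
Segment 4: (6,6) -> (12,6)
Segment 5: (12,6) -> (13,6)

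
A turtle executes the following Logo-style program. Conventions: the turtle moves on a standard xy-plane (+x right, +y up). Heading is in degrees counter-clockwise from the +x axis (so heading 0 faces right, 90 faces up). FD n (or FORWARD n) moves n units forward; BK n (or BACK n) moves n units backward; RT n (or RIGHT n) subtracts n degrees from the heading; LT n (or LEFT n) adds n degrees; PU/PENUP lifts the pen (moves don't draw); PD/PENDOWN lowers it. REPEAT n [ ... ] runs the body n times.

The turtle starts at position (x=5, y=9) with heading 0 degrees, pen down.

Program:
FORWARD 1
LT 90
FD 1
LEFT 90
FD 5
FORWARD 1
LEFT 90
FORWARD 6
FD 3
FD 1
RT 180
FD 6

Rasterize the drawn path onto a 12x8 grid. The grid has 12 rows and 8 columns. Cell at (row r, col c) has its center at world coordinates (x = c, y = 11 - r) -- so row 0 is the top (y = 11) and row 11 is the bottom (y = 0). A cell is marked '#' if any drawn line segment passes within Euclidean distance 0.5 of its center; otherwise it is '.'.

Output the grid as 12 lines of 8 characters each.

Answer: ........
#######.
#....##.
#.......
#.......
#.......
#.......
#.......
#.......
#.......
#.......
#.......

Derivation:
Segment 0: (5,9) -> (6,9)
Segment 1: (6,9) -> (6,10)
Segment 2: (6,10) -> (1,10)
Segment 3: (1,10) -> (0,10)
Segment 4: (0,10) -> (-0,4)
Segment 5: (-0,4) -> (-0,1)
Segment 6: (-0,1) -> (-0,0)
Segment 7: (-0,0) -> (-0,6)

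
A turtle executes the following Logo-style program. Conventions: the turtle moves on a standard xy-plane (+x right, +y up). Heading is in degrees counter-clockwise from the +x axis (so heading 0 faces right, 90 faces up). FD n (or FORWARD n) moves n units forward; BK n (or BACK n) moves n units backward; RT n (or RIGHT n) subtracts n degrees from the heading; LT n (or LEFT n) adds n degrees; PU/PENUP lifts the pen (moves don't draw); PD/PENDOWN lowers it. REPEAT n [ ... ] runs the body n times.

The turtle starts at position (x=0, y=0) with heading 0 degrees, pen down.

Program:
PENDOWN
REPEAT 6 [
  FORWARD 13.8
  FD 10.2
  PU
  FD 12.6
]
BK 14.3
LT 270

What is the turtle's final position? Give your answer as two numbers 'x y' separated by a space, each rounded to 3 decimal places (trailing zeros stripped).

Answer: 205.3 0

Derivation:
Executing turtle program step by step:
Start: pos=(0,0), heading=0, pen down
PD: pen down
REPEAT 6 [
  -- iteration 1/6 --
  FD 13.8: (0,0) -> (13.8,0) [heading=0, draw]
  FD 10.2: (13.8,0) -> (24,0) [heading=0, draw]
  PU: pen up
  FD 12.6: (24,0) -> (36.6,0) [heading=0, move]
  -- iteration 2/6 --
  FD 13.8: (36.6,0) -> (50.4,0) [heading=0, move]
  FD 10.2: (50.4,0) -> (60.6,0) [heading=0, move]
  PU: pen up
  FD 12.6: (60.6,0) -> (73.2,0) [heading=0, move]
  -- iteration 3/6 --
  FD 13.8: (73.2,0) -> (87,0) [heading=0, move]
  FD 10.2: (87,0) -> (97.2,0) [heading=0, move]
  PU: pen up
  FD 12.6: (97.2,0) -> (109.8,0) [heading=0, move]
  -- iteration 4/6 --
  FD 13.8: (109.8,0) -> (123.6,0) [heading=0, move]
  FD 10.2: (123.6,0) -> (133.8,0) [heading=0, move]
  PU: pen up
  FD 12.6: (133.8,0) -> (146.4,0) [heading=0, move]
  -- iteration 5/6 --
  FD 13.8: (146.4,0) -> (160.2,0) [heading=0, move]
  FD 10.2: (160.2,0) -> (170.4,0) [heading=0, move]
  PU: pen up
  FD 12.6: (170.4,0) -> (183,0) [heading=0, move]
  -- iteration 6/6 --
  FD 13.8: (183,0) -> (196.8,0) [heading=0, move]
  FD 10.2: (196.8,0) -> (207,0) [heading=0, move]
  PU: pen up
  FD 12.6: (207,0) -> (219.6,0) [heading=0, move]
]
BK 14.3: (219.6,0) -> (205.3,0) [heading=0, move]
LT 270: heading 0 -> 270
Final: pos=(205.3,0), heading=270, 2 segment(s) drawn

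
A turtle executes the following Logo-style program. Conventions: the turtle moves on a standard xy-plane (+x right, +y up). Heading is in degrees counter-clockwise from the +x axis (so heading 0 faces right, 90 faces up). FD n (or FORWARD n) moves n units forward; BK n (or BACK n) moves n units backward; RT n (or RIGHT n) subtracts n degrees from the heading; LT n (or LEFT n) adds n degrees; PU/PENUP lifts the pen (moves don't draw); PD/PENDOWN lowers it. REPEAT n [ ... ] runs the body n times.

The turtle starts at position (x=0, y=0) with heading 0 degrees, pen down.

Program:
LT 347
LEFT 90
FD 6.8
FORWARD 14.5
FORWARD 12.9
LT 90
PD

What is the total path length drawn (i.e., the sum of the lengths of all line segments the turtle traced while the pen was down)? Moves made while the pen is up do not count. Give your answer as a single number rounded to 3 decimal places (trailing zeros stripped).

Answer: 34.2

Derivation:
Executing turtle program step by step:
Start: pos=(0,0), heading=0, pen down
LT 347: heading 0 -> 347
LT 90: heading 347 -> 77
FD 6.8: (0,0) -> (1.53,6.626) [heading=77, draw]
FD 14.5: (1.53,6.626) -> (4.791,20.754) [heading=77, draw]
FD 12.9: (4.791,20.754) -> (7.693,33.323) [heading=77, draw]
LT 90: heading 77 -> 167
PD: pen down
Final: pos=(7.693,33.323), heading=167, 3 segment(s) drawn

Segment lengths:
  seg 1: (0,0) -> (1.53,6.626), length = 6.8
  seg 2: (1.53,6.626) -> (4.791,20.754), length = 14.5
  seg 3: (4.791,20.754) -> (7.693,33.323), length = 12.9
Total = 34.2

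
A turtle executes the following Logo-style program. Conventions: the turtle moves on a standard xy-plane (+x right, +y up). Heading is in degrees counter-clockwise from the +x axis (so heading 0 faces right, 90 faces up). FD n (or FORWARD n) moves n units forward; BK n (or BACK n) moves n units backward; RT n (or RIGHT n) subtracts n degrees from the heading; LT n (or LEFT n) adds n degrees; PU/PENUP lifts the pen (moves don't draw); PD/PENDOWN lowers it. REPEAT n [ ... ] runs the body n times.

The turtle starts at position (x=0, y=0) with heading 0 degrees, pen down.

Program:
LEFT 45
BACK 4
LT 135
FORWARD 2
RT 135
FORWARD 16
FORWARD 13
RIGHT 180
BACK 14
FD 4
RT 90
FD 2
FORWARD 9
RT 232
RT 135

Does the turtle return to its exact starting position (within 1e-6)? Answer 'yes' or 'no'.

Answer: no

Derivation:
Executing turtle program step by step:
Start: pos=(0,0), heading=0, pen down
LT 45: heading 0 -> 45
BK 4: (0,0) -> (-2.828,-2.828) [heading=45, draw]
LT 135: heading 45 -> 180
FD 2: (-2.828,-2.828) -> (-4.828,-2.828) [heading=180, draw]
RT 135: heading 180 -> 45
FD 16: (-4.828,-2.828) -> (6.485,8.485) [heading=45, draw]
FD 13: (6.485,8.485) -> (15.678,17.678) [heading=45, draw]
RT 180: heading 45 -> 225
BK 14: (15.678,17.678) -> (25.577,27.577) [heading=225, draw]
FD 4: (25.577,27.577) -> (22.749,24.749) [heading=225, draw]
RT 90: heading 225 -> 135
FD 2: (22.749,24.749) -> (21.335,26.163) [heading=135, draw]
FD 9: (21.335,26.163) -> (14.971,32.527) [heading=135, draw]
RT 232: heading 135 -> 263
RT 135: heading 263 -> 128
Final: pos=(14.971,32.527), heading=128, 8 segment(s) drawn

Start position: (0, 0)
Final position: (14.971, 32.527)
Distance = 35.807; >= 1e-6 -> NOT closed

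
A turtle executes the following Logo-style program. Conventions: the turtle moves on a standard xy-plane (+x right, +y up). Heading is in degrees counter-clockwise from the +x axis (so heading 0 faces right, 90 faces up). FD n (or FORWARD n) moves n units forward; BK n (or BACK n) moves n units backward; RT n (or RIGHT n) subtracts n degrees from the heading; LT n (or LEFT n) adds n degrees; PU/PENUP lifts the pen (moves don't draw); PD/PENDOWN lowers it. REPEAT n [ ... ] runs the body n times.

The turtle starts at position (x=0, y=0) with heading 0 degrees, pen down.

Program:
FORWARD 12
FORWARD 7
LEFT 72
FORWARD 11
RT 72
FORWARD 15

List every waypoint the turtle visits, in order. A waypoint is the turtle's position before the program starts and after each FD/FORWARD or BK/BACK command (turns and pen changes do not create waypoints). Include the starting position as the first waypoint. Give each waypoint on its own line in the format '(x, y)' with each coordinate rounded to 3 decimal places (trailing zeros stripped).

Answer: (0, 0)
(12, 0)
(19, 0)
(22.399, 10.462)
(37.399, 10.462)

Derivation:
Executing turtle program step by step:
Start: pos=(0,0), heading=0, pen down
FD 12: (0,0) -> (12,0) [heading=0, draw]
FD 7: (12,0) -> (19,0) [heading=0, draw]
LT 72: heading 0 -> 72
FD 11: (19,0) -> (22.399,10.462) [heading=72, draw]
RT 72: heading 72 -> 0
FD 15: (22.399,10.462) -> (37.399,10.462) [heading=0, draw]
Final: pos=(37.399,10.462), heading=0, 4 segment(s) drawn
Waypoints (5 total):
(0, 0)
(12, 0)
(19, 0)
(22.399, 10.462)
(37.399, 10.462)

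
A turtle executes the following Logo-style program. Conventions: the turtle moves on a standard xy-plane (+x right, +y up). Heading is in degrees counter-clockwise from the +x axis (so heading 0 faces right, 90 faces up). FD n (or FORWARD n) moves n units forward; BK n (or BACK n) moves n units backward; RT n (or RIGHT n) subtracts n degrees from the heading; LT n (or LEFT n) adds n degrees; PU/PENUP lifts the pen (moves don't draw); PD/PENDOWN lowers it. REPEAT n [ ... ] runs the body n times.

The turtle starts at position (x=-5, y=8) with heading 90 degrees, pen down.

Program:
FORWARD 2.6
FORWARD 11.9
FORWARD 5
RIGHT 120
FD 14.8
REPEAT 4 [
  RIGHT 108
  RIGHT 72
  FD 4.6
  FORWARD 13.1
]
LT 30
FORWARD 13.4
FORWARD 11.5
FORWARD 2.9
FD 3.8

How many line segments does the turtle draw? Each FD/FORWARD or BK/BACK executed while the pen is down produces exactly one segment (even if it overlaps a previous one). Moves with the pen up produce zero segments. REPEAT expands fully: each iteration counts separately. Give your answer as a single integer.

Executing turtle program step by step:
Start: pos=(-5,8), heading=90, pen down
FD 2.6: (-5,8) -> (-5,10.6) [heading=90, draw]
FD 11.9: (-5,10.6) -> (-5,22.5) [heading=90, draw]
FD 5: (-5,22.5) -> (-5,27.5) [heading=90, draw]
RT 120: heading 90 -> 330
FD 14.8: (-5,27.5) -> (7.817,20.1) [heading=330, draw]
REPEAT 4 [
  -- iteration 1/4 --
  RT 108: heading 330 -> 222
  RT 72: heading 222 -> 150
  FD 4.6: (7.817,20.1) -> (3.833,22.4) [heading=150, draw]
  FD 13.1: (3.833,22.4) -> (-7.511,28.95) [heading=150, draw]
  -- iteration 2/4 --
  RT 108: heading 150 -> 42
  RT 72: heading 42 -> 330
  FD 4.6: (-7.511,28.95) -> (-3.528,26.65) [heading=330, draw]
  FD 13.1: (-3.528,26.65) -> (7.817,20.1) [heading=330, draw]
  -- iteration 3/4 --
  RT 108: heading 330 -> 222
  RT 72: heading 222 -> 150
  FD 4.6: (7.817,20.1) -> (3.833,22.4) [heading=150, draw]
  FD 13.1: (3.833,22.4) -> (-7.511,28.95) [heading=150, draw]
  -- iteration 4/4 --
  RT 108: heading 150 -> 42
  RT 72: heading 42 -> 330
  FD 4.6: (-7.511,28.95) -> (-3.528,26.65) [heading=330, draw]
  FD 13.1: (-3.528,26.65) -> (7.817,20.1) [heading=330, draw]
]
LT 30: heading 330 -> 0
FD 13.4: (7.817,20.1) -> (21.217,20.1) [heading=0, draw]
FD 11.5: (21.217,20.1) -> (32.717,20.1) [heading=0, draw]
FD 2.9: (32.717,20.1) -> (35.617,20.1) [heading=0, draw]
FD 3.8: (35.617,20.1) -> (39.417,20.1) [heading=0, draw]
Final: pos=(39.417,20.1), heading=0, 16 segment(s) drawn
Segments drawn: 16

Answer: 16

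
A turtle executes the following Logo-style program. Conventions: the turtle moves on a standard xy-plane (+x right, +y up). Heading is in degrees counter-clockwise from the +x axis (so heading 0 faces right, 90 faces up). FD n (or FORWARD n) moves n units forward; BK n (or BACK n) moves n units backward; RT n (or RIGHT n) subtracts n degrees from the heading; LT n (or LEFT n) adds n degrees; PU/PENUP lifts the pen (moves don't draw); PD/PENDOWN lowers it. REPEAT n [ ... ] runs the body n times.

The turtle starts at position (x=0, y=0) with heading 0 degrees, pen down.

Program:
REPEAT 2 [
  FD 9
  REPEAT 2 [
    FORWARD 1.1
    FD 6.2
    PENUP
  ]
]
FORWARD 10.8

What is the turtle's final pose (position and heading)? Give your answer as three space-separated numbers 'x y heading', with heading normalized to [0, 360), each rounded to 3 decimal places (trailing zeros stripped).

Executing turtle program step by step:
Start: pos=(0,0), heading=0, pen down
REPEAT 2 [
  -- iteration 1/2 --
  FD 9: (0,0) -> (9,0) [heading=0, draw]
  REPEAT 2 [
    -- iteration 1/2 --
    FD 1.1: (9,0) -> (10.1,0) [heading=0, draw]
    FD 6.2: (10.1,0) -> (16.3,0) [heading=0, draw]
    PU: pen up
    -- iteration 2/2 --
    FD 1.1: (16.3,0) -> (17.4,0) [heading=0, move]
    FD 6.2: (17.4,0) -> (23.6,0) [heading=0, move]
    PU: pen up
  ]
  -- iteration 2/2 --
  FD 9: (23.6,0) -> (32.6,0) [heading=0, move]
  REPEAT 2 [
    -- iteration 1/2 --
    FD 1.1: (32.6,0) -> (33.7,0) [heading=0, move]
    FD 6.2: (33.7,0) -> (39.9,0) [heading=0, move]
    PU: pen up
    -- iteration 2/2 --
    FD 1.1: (39.9,0) -> (41,0) [heading=0, move]
    FD 6.2: (41,0) -> (47.2,0) [heading=0, move]
    PU: pen up
  ]
]
FD 10.8: (47.2,0) -> (58,0) [heading=0, move]
Final: pos=(58,0), heading=0, 3 segment(s) drawn

Answer: 58 0 0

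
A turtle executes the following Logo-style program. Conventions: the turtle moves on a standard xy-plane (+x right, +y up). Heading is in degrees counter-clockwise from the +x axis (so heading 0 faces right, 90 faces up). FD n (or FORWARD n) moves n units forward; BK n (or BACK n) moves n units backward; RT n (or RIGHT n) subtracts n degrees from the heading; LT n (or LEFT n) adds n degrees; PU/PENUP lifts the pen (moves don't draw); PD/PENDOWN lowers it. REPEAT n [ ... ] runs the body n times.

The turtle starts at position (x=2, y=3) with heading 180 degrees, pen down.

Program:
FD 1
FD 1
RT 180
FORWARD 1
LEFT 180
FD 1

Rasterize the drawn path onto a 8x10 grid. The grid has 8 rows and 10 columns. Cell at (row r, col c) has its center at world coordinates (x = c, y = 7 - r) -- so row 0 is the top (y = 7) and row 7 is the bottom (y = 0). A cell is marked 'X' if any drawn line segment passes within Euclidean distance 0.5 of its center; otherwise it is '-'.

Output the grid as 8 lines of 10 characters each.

Answer: ----------
----------
----------
----------
XXX-------
----------
----------
----------

Derivation:
Segment 0: (2,3) -> (1,3)
Segment 1: (1,3) -> (0,3)
Segment 2: (0,3) -> (1,3)
Segment 3: (1,3) -> (0,3)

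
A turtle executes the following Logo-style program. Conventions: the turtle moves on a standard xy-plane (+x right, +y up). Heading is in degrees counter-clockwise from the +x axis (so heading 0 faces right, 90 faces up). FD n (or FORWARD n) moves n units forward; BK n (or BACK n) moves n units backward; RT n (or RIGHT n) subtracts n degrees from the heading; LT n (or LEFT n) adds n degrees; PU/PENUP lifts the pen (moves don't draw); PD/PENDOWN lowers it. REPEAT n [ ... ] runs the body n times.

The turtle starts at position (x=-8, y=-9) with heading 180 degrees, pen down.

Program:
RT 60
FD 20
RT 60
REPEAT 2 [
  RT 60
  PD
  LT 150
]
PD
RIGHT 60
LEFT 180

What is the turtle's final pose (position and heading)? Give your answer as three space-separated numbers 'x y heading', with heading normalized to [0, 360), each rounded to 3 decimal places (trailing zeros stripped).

Executing turtle program step by step:
Start: pos=(-8,-9), heading=180, pen down
RT 60: heading 180 -> 120
FD 20: (-8,-9) -> (-18,8.321) [heading=120, draw]
RT 60: heading 120 -> 60
REPEAT 2 [
  -- iteration 1/2 --
  RT 60: heading 60 -> 0
  PD: pen down
  LT 150: heading 0 -> 150
  -- iteration 2/2 --
  RT 60: heading 150 -> 90
  PD: pen down
  LT 150: heading 90 -> 240
]
PD: pen down
RT 60: heading 240 -> 180
LT 180: heading 180 -> 0
Final: pos=(-18,8.321), heading=0, 1 segment(s) drawn

Answer: -18 8.321 0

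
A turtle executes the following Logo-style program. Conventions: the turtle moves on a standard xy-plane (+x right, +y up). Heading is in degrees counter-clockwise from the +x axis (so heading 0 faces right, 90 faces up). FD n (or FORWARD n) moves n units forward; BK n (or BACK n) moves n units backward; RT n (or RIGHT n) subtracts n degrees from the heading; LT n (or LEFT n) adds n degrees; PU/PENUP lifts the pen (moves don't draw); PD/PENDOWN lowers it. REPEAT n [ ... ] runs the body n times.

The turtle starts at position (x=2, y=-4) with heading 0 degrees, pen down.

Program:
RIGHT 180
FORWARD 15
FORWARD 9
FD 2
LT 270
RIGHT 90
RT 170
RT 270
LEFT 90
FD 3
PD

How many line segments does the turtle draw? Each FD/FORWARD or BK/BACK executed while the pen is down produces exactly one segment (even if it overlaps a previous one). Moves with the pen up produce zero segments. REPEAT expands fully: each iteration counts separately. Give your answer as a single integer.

Answer: 4

Derivation:
Executing turtle program step by step:
Start: pos=(2,-4), heading=0, pen down
RT 180: heading 0 -> 180
FD 15: (2,-4) -> (-13,-4) [heading=180, draw]
FD 9: (-13,-4) -> (-22,-4) [heading=180, draw]
FD 2: (-22,-4) -> (-24,-4) [heading=180, draw]
LT 270: heading 180 -> 90
RT 90: heading 90 -> 0
RT 170: heading 0 -> 190
RT 270: heading 190 -> 280
LT 90: heading 280 -> 10
FD 3: (-24,-4) -> (-21.046,-3.479) [heading=10, draw]
PD: pen down
Final: pos=(-21.046,-3.479), heading=10, 4 segment(s) drawn
Segments drawn: 4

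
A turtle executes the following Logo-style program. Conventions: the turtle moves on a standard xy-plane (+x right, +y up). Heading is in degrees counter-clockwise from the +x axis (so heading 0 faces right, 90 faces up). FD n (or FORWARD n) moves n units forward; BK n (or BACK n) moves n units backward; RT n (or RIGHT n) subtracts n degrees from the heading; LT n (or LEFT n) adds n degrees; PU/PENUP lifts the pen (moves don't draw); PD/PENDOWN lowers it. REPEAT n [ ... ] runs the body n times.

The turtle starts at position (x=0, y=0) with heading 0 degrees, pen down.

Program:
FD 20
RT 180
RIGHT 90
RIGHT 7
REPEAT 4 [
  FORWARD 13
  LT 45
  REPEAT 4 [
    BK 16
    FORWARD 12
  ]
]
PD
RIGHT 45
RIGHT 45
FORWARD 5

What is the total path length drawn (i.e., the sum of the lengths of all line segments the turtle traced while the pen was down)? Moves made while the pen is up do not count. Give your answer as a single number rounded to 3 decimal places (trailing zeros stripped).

Answer: 525

Derivation:
Executing turtle program step by step:
Start: pos=(0,0), heading=0, pen down
FD 20: (0,0) -> (20,0) [heading=0, draw]
RT 180: heading 0 -> 180
RT 90: heading 180 -> 90
RT 7: heading 90 -> 83
REPEAT 4 [
  -- iteration 1/4 --
  FD 13: (20,0) -> (21.584,12.903) [heading=83, draw]
  LT 45: heading 83 -> 128
  REPEAT 4 [
    -- iteration 1/4 --
    BK 16: (21.584,12.903) -> (31.435,0.295) [heading=128, draw]
    FD 12: (31.435,0.295) -> (24.047,9.751) [heading=128, draw]
    -- iteration 2/4 --
    BK 16: (24.047,9.751) -> (33.898,-2.857) [heading=128, draw]
    FD 12: (33.898,-2.857) -> (26.51,6.599) [heading=128, draw]
    -- iteration 3/4 --
    BK 16: (26.51,6.599) -> (36.36,-6.009) [heading=128, draw]
    FD 12: (36.36,-6.009) -> (28.972,3.447) [heading=128, draw]
    -- iteration 4/4 --
    BK 16: (28.972,3.447) -> (38.823,-9.161) [heading=128, draw]
    FD 12: (38.823,-9.161) -> (31.435,0.295) [heading=128, draw]
  ]
  -- iteration 2/4 --
  FD 13: (31.435,0.295) -> (23.431,10.539) [heading=128, draw]
  LT 45: heading 128 -> 173
  REPEAT 4 [
    -- iteration 1/4 --
    BK 16: (23.431,10.539) -> (39.312,8.589) [heading=173, draw]
    FD 12: (39.312,8.589) -> (27.401,10.052) [heading=173, draw]
    -- iteration 2/4 --
    BK 16: (27.401,10.052) -> (43.282,8.102) [heading=173, draw]
    FD 12: (43.282,8.102) -> (31.372,9.564) [heading=173, draw]
    -- iteration 3/4 --
    BK 16: (31.372,9.564) -> (47.252,7.614) [heading=173, draw]
    FD 12: (47.252,7.614) -> (35.342,9.077) [heading=173, draw]
    -- iteration 4/4 --
    BK 16: (35.342,9.077) -> (51.223,7.127) [heading=173, draw]
    FD 12: (51.223,7.127) -> (39.312,8.589) [heading=173, draw]
  ]
  -- iteration 3/4 --
  FD 13: (39.312,8.589) -> (26.409,10.173) [heading=173, draw]
  LT 45: heading 173 -> 218
  REPEAT 4 [
    -- iteration 1/4 --
    BK 16: (26.409,10.173) -> (39.017,20.024) [heading=218, draw]
    FD 12: (39.017,20.024) -> (29.561,12.636) [heading=218, draw]
    -- iteration 2/4 --
    BK 16: (29.561,12.636) -> (42.169,22.487) [heading=218, draw]
    FD 12: (42.169,22.487) -> (32.713,15.099) [heading=218, draw]
    -- iteration 3/4 --
    BK 16: (32.713,15.099) -> (45.321,24.949) [heading=218, draw]
    FD 12: (45.321,24.949) -> (35.865,17.561) [heading=218, draw]
    -- iteration 4/4 --
    BK 16: (35.865,17.561) -> (48.473,27.412) [heading=218, draw]
    FD 12: (48.473,27.412) -> (39.017,20.024) [heading=218, draw]
  ]
  -- iteration 4/4 --
  FD 13: (39.017,20.024) -> (28.773,12.02) [heading=218, draw]
  LT 45: heading 218 -> 263
  REPEAT 4 [
    -- iteration 1/4 --
    BK 16: (28.773,12.02) -> (30.723,27.901) [heading=263, draw]
    FD 12: (30.723,27.901) -> (29.26,15.991) [heading=263, draw]
    -- iteration 2/4 --
    BK 16: (29.26,15.991) -> (31.21,31.871) [heading=263, draw]
    FD 12: (31.21,31.871) -> (29.748,19.961) [heading=263, draw]
    -- iteration 3/4 --
    BK 16: (29.748,19.961) -> (31.698,35.842) [heading=263, draw]
    FD 12: (31.698,35.842) -> (30.235,23.931) [heading=263, draw]
    -- iteration 4/4 --
    BK 16: (30.235,23.931) -> (32.185,39.812) [heading=263, draw]
    FD 12: (32.185,39.812) -> (30.723,27.901) [heading=263, draw]
  ]
]
PD: pen down
RT 45: heading 263 -> 218
RT 45: heading 218 -> 173
FD 5: (30.723,27.901) -> (25.76,28.511) [heading=173, draw]
Final: pos=(25.76,28.511), heading=173, 38 segment(s) drawn

Segment lengths:
  seg 1: (0,0) -> (20,0), length = 20
  seg 2: (20,0) -> (21.584,12.903), length = 13
  seg 3: (21.584,12.903) -> (31.435,0.295), length = 16
  seg 4: (31.435,0.295) -> (24.047,9.751), length = 12
  seg 5: (24.047,9.751) -> (33.898,-2.857), length = 16
  seg 6: (33.898,-2.857) -> (26.51,6.599), length = 12
  seg 7: (26.51,6.599) -> (36.36,-6.009), length = 16
  seg 8: (36.36,-6.009) -> (28.972,3.447), length = 12
  seg 9: (28.972,3.447) -> (38.823,-9.161), length = 16
  seg 10: (38.823,-9.161) -> (31.435,0.295), length = 12
  seg 11: (31.435,0.295) -> (23.431,10.539), length = 13
  seg 12: (23.431,10.539) -> (39.312,8.589), length = 16
  seg 13: (39.312,8.589) -> (27.401,10.052), length = 12
  seg 14: (27.401,10.052) -> (43.282,8.102), length = 16
  seg 15: (43.282,8.102) -> (31.372,9.564), length = 12
  seg 16: (31.372,9.564) -> (47.252,7.614), length = 16
  seg 17: (47.252,7.614) -> (35.342,9.077), length = 12
  seg 18: (35.342,9.077) -> (51.223,7.127), length = 16
  seg 19: (51.223,7.127) -> (39.312,8.589), length = 12
  seg 20: (39.312,8.589) -> (26.409,10.173), length = 13
  seg 21: (26.409,10.173) -> (39.017,20.024), length = 16
  seg 22: (39.017,20.024) -> (29.561,12.636), length = 12
  seg 23: (29.561,12.636) -> (42.169,22.487), length = 16
  seg 24: (42.169,22.487) -> (32.713,15.099), length = 12
  seg 25: (32.713,15.099) -> (45.321,24.949), length = 16
  seg 26: (45.321,24.949) -> (35.865,17.561), length = 12
  seg 27: (35.865,17.561) -> (48.473,27.412), length = 16
  seg 28: (48.473,27.412) -> (39.017,20.024), length = 12
  seg 29: (39.017,20.024) -> (28.773,12.02), length = 13
  seg 30: (28.773,12.02) -> (30.723,27.901), length = 16
  seg 31: (30.723,27.901) -> (29.26,15.991), length = 12
  seg 32: (29.26,15.991) -> (31.21,31.871), length = 16
  seg 33: (31.21,31.871) -> (29.748,19.961), length = 12
  seg 34: (29.748,19.961) -> (31.698,35.842), length = 16
  seg 35: (31.698,35.842) -> (30.235,23.931), length = 12
  seg 36: (30.235,23.931) -> (32.185,39.812), length = 16
  seg 37: (32.185,39.812) -> (30.723,27.901), length = 12
  seg 38: (30.723,27.901) -> (25.76,28.511), length = 5
Total = 525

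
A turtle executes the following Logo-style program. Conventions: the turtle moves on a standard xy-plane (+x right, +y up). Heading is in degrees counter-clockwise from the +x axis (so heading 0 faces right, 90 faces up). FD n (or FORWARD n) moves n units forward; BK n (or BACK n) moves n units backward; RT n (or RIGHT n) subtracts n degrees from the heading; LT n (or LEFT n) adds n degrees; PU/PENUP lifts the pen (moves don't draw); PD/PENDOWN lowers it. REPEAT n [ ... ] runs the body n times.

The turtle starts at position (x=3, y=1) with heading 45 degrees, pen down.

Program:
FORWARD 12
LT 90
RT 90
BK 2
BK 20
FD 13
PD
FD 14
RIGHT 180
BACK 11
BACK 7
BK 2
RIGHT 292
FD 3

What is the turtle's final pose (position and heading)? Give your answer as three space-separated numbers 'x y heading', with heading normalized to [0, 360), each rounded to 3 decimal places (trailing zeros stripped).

Answer: 30.335 24.401 293

Derivation:
Executing turtle program step by step:
Start: pos=(3,1), heading=45, pen down
FD 12: (3,1) -> (11.485,9.485) [heading=45, draw]
LT 90: heading 45 -> 135
RT 90: heading 135 -> 45
BK 2: (11.485,9.485) -> (10.071,8.071) [heading=45, draw]
BK 20: (10.071,8.071) -> (-4.071,-6.071) [heading=45, draw]
FD 13: (-4.071,-6.071) -> (5.121,3.121) [heading=45, draw]
PD: pen down
FD 14: (5.121,3.121) -> (15.021,13.021) [heading=45, draw]
RT 180: heading 45 -> 225
BK 11: (15.021,13.021) -> (22.799,20.799) [heading=225, draw]
BK 7: (22.799,20.799) -> (27.749,25.749) [heading=225, draw]
BK 2: (27.749,25.749) -> (29.163,27.163) [heading=225, draw]
RT 292: heading 225 -> 293
FD 3: (29.163,27.163) -> (30.335,24.401) [heading=293, draw]
Final: pos=(30.335,24.401), heading=293, 9 segment(s) drawn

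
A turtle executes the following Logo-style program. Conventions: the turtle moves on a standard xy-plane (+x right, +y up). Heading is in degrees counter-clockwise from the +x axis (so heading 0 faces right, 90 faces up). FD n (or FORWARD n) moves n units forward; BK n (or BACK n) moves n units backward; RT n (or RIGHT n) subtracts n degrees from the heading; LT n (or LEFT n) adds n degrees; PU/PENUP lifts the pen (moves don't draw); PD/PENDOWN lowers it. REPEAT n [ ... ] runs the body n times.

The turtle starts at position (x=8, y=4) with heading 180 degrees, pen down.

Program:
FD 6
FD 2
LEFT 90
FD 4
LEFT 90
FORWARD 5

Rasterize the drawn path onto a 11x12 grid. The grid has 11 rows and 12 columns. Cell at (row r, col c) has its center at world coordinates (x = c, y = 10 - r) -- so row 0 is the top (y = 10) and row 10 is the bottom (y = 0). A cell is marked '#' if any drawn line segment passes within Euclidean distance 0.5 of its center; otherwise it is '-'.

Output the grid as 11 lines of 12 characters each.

Answer: ------------
------------
------------
------------
------------
------------
#########---
#-----------
#-----------
#-----------
######------

Derivation:
Segment 0: (8,4) -> (2,4)
Segment 1: (2,4) -> (0,4)
Segment 2: (0,4) -> (-0,0)
Segment 3: (-0,0) -> (5,-0)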